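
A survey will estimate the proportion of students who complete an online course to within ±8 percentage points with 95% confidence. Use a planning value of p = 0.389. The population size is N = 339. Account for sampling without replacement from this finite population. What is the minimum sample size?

For a proportion with margin E = 0.08 at 95% confidence, z = 1.960.
n = p̂(1−p̂)(z/E)² = 0.389 × 0.611 × (1.960/0.08)² = 142.67 — call this n₀.
Finite-population correction with N = 339: n = n₀ / (1 + (n₀−1)/N) = 142.67 / 1.418 = 100.61
Round up: n = 101.

101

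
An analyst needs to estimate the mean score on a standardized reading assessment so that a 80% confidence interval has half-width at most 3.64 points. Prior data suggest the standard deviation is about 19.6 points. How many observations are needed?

For a mean, the margin of error is E = z·σ/√n, so n = (zσ/E)².
At 80% confidence, z = 1.282.
n = (1.282 × 19.6 / 3.64)² = 47.65
Round up: n = 48.

48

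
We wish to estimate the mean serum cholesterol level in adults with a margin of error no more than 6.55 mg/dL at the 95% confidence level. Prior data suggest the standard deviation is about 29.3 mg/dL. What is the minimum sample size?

For a mean, the margin of error is E = z·σ/√n, so n = (zσ/E)².
At 95% confidence, z = 1.960.
n = (1.960 × 29.3 / 6.55)² = 76.87
Round up: n = 77.

n = 77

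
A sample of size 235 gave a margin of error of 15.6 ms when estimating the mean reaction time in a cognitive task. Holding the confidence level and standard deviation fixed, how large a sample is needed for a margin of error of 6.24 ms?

Margin of error scales as 1/√n, so n₂ = n₁·(E₁/E₂)².
n₂ = 235 × (15.6/6.24)² = 235 × 6.25 = 1468.75
Round up: n₂ = 1469.

n = 1469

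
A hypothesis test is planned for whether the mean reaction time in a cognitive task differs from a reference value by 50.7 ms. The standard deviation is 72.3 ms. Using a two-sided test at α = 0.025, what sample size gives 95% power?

31

For a one-sample z-test, n = ((z_{α/2} + z_β)·σ/δ)².
z_{α/2} = 2.241 (two-sided α = 0.025); z_β = 1.645 (power 95% → β = 0.05).
n = (3.886 × 72.3 / 50.7)² = 30.71
Round up: n = 31.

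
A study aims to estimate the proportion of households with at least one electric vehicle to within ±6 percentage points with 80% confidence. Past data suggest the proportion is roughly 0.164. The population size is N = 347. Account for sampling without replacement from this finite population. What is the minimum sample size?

54

For a proportion with margin E = 0.06 at 80% confidence, z = 1.282.
n = p̂(1−p̂)(z/E)² = 0.164 × 0.836 × (1.282/0.06)² = 62.59 — call this n₀.
Finite-population correction with N = 347: n = n₀ / (1 + (n₀−1)/N) = 62.59 / 1.177 = 53.18
Round up: n = 54.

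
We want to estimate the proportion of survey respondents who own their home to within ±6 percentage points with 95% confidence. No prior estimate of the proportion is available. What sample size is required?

For a proportion with margin E = 0.06 at 95% confidence, z = 1.960.
With no prior estimate, use p = 0.5, which maximizes p(1−p) at 0.25.
n = 0.25 × (z/E)² = 0.25 × (1.960/0.06)² = 266.78
Round up: n = 267.

267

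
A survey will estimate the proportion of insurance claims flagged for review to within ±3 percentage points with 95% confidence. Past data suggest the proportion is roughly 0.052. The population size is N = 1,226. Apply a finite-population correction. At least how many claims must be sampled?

For a proportion with margin E = 0.03 at 95% confidence, z = 1.960.
n = p̂(1−p̂)(z/E)² = 0.052 × 0.948 × (1.960/0.03)² = 210.42 — call this n₀.
Finite-population correction with N = 1,226: n = n₀ / (1 + (n₀−1)/N) = 210.42 / 1.171 = 179.69
Round up: n = 180.

180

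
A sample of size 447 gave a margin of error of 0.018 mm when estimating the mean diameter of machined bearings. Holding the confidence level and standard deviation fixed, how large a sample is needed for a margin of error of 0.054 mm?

Margin of error scales as 1/√n, so n₂ = n₁·(E₁/E₂)².
n₂ = 447 × (0.018/0.054)² = 447 × 0.1111 = 49.66
Round up: n₂ = 50.

50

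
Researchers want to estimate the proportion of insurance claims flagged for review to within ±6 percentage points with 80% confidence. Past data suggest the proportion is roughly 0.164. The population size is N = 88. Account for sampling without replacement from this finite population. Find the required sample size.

For a proportion with margin E = 0.06 at 80% confidence, z = 1.282.
n = p̂(1−p̂)(z/E)² = 0.164 × 0.836 × (1.282/0.06)² = 62.59 — call this n₀.
Finite-population correction with N = 88: n = n₀ / (1 + (n₀−1)/N) = 62.59 / 1.7 = 36.82
Round up: n = 37.

37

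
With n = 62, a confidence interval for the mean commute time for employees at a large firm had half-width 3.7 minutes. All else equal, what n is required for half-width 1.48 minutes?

Margin of error scales as 1/√n, so n₂ = n₁·(E₁/E₂)².
n₂ = 62 × (3.7/1.48)² = 62 × 6.25 = 387.50
Round up: n₂ = 388.

388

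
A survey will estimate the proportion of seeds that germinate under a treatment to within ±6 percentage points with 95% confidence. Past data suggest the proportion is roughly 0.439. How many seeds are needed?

263

For a proportion with margin E = 0.06 at 95% confidence, z = 1.960.
n = p̂(1−p̂)(z/E)² = 0.439 × 0.561 × (1.960/0.06)² = 262.81
Round up: n = 263.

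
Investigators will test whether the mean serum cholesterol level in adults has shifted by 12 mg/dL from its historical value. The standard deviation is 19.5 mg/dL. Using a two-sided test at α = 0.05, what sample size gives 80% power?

For a one-sample z-test, n = ((z_{α/2} + z_β)·σ/δ)².
z_{α/2} = 1.960 (two-sided α = 0.05); z_β = 0.842 (power 80% → β = 0.2).
n = (2.802 × 19.5 / 12)² = 20.73
Round up: n = 21.

n = 21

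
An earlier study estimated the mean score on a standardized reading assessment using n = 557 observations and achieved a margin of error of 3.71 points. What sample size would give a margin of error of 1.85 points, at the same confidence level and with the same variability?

2241

Margin of error scales as 1/√n, so n₂ = n₁·(E₁/E₂)².
n₂ = 557 × (3.71/1.85)² = 557 × 4.022 = 2240.25
Round up: n₂ = 2241.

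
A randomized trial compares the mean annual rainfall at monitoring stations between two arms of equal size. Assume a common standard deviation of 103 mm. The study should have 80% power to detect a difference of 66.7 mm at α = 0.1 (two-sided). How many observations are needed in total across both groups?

For two equal groups, n per group = 2·((z_{α/2} + z_β)·σ/δ)².
z_{α/2} = 1.645; z_β = 0.842 (power 80%).
n = 2 × (2.487 × 103 / 66.7)² = 2 × 14.75 = 29.50
Round up: n = 30 per group.
Total across both groups: 2 × 30 = 60.

60 total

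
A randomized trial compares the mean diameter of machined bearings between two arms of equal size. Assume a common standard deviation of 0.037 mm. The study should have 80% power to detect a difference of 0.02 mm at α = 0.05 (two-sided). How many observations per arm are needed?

For two equal groups, n per group = 2·((z_{α/2} + z_β)·σ/δ)².
z_{α/2} = 1.960; z_β = 0.842 (power 80%).
n = 2 × (2.802 × 0.037 / 0.02)² = 2 × 26.87 = 53.74
Round up: n = 54 per group.

54 per group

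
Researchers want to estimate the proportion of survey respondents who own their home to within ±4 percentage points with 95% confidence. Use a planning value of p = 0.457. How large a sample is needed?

n = 596

For a proportion with margin E = 0.04 at 95% confidence, z = 1.960.
n = p̂(1−p̂)(z/E)² = 0.457 × 0.543 × (1.960/0.04)² = 595.81
Round up: n = 596.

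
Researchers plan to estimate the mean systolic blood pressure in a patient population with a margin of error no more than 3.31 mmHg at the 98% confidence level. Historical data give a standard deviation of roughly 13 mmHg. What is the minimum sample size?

84

For a mean, the margin of error is E = z·σ/√n, so n = (zσ/E)².
At 98% confidence, z = 2.326.
n = (2.326 × 13 / 3.31)² = 83.45
Round up: n = 84.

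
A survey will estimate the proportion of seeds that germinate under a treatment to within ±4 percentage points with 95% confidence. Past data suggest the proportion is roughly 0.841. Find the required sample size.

322

For a proportion with margin E = 0.04 at 95% confidence, z = 1.960.
n = p̂(1−p̂)(z/E)² = 0.841 × 0.159 × (1.960/0.04)² = 321.06
Round up: n = 322.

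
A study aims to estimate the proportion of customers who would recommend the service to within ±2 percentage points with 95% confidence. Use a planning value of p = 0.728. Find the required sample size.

1902

For a proportion with margin E = 0.02 at 95% confidence, z = 1.960.
n = p̂(1−p̂)(z/E)² = 0.728 × 0.272 × (1.960/0.02)² = 1901.75
Round up: n = 1902.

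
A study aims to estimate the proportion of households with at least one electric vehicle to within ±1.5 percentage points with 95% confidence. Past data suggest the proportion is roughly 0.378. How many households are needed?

4015

For a proportion with margin E = 0.015 at 95% confidence, z = 1.960.
n = p̂(1−p̂)(z/E)² = 0.378 × 0.622 × (1.960/0.015)² = 4014.32
Round up: n = 4015.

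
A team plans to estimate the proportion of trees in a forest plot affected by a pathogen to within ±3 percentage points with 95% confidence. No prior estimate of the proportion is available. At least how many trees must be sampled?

1068

For a proportion with margin E = 0.03 at 95% confidence, z = 1.960.
With no prior estimate, use p = 0.5, which maximizes p(1−p) at 0.25.
n = 0.25 × (z/E)² = 0.25 × (1.960/0.03)² = 1067.11
Round up: n = 1068.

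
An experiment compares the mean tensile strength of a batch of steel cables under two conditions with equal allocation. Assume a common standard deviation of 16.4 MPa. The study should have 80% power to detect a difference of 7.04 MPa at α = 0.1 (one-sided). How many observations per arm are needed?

49 per group

For two equal groups, n per group = 2·((z_α + z_β)·σ/δ)².
z_α = 1.282; z_β = 0.842 (power 80%).
n = 2 × (2.124 × 16.4 / 7.04)² = 2 × 24.48 = 48.96
Round up: n = 49 per group.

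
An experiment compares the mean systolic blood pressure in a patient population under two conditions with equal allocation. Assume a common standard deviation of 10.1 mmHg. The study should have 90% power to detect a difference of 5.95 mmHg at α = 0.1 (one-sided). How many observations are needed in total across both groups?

76 total

For two equal groups, n per group = 2·((z_α + z_β)·σ/δ)².
z_α = 1.282; z_β = 1.282 (power 90%).
n = 2 × (2.564 × 10.1 / 5.95)² = 2 × 18.94 = 37.88
Round up: n = 38 per group.
Total across both groups: 2 × 38 = 76.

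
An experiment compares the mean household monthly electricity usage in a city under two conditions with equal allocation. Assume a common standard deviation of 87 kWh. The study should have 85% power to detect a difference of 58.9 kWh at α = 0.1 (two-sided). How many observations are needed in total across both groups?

For two equal groups, n per group = 2·((z_{α/2} + z_β)·σ/δ)².
z_{α/2} = 1.645; z_β = 1.036 (power 85%).
n = 2 × (2.681 × 87 / 58.9)² = 2 × 15.68 = 31.36
Round up: n = 32 per group.
Total across both groups: 2 × 32 = 64.

64 total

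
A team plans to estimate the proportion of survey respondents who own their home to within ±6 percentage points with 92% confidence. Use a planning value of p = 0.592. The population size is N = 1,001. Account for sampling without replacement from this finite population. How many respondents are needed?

171

For a proportion with margin E = 0.06 at 92% confidence, z = 1.751.
n = p̂(1−p̂)(z/E)² = 0.592 × 0.408 × (1.751/0.06)² = 205.71 — call this n₀.
Finite-population correction with N = 1,001: n = n₀ / (1 + (n₀−1)/N) = 205.71 / 1.205 = 170.71
Round up: n = 171.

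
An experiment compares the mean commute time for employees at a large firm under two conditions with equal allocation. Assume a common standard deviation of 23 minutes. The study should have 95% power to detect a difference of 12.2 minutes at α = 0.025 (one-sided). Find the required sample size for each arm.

93 per group

For two equal groups, n per group = 2·((z_α + z_β)·σ/δ)².
z_α = 1.960; z_β = 1.645 (power 95%).
n = 2 × (3.605 × 23 / 12.2)² = 2 × 46.19 = 92.38
Round up: n = 93 per group.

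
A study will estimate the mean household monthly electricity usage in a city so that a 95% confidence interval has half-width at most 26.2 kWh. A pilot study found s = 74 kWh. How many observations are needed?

31

For a mean, the margin of error is E = z·σ/√n, so n = (zσ/E)².
At 95% confidence, z = 1.960.
n = (1.960 × 74 / 26.2)² = 30.65
Round up: n = 31.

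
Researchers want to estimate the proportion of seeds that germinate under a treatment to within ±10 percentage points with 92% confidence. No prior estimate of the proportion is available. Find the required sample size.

77

For a proportion with margin E = 0.1 at 92% confidence, z = 1.751.
With no prior estimate, use p = 0.5, which maximizes p(1−p) at 0.25.
n = 0.25 × (z/E)² = 0.25 × (1.751/0.1)² = 76.65
Round up: n = 77.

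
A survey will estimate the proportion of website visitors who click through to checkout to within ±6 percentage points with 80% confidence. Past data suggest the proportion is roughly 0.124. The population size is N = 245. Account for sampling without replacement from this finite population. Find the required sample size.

42

For a proportion with margin E = 0.06 at 80% confidence, z = 1.282.
n = p̂(1−p̂)(z/E)² = 0.124 × 0.876 × (1.282/0.06)² = 49.59 — call this n₀.
Finite-population correction with N = 245: n = n₀ / (1 + (n₀−1)/N) = 49.59 / 1.198 = 41.39
Round up: n = 42.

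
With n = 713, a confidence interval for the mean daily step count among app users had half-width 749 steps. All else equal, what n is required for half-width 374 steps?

2860

Margin of error scales as 1/√n, so n₂ = n₁·(E₁/E₂)².
n₂ = 713 × (749/374)² = 713 × 4.011 = 2859.84
Round up: n₂ = 2860.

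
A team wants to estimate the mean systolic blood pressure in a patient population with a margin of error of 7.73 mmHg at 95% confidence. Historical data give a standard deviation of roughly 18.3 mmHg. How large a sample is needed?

22

For a mean, the margin of error is E = z·σ/√n, so n = (zσ/E)².
At 95% confidence, z = 1.960.
n = (1.960 × 18.3 / 7.73)² = 21.53
Round up: n = 22.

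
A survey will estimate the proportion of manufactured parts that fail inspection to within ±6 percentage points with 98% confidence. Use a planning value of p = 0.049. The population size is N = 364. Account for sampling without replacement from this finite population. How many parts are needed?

For a proportion with margin E = 0.06 at 98% confidence, z = 2.326.
n = p̂(1−p̂)(z/E)² = 0.049 × 0.951 × (2.326/0.06)² = 70.03 — call this n₀.
Finite-population correction with N = 364: n = n₀ / (1 + (n₀−1)/N) = 70.03 / 1.19 = 58.85
Round up: n = 59.

n = 59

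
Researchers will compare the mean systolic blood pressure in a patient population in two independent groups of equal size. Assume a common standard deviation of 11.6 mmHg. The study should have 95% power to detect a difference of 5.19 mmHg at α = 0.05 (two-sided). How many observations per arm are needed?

130 per group

For two equal groups, n per group = 2·((z_{α/2} + z_β)·σ/δ)².
z_{α/2} = 1.960; z_β = 1.645 (power 95%).
n = 2 × (3.605 × 11.6 / 5.19)² = 2 × 64.92 = 129.84
Round up: n = 130 per group.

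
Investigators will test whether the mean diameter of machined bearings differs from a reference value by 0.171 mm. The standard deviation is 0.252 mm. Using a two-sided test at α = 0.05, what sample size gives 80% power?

18

For a one-sample z-test, n = ((z_{α/2} + z_β)·σ/δ)².
z_{α/2} = 1.960 (two-sided α = 0.05); z_β = 0.842 (power 80% → β = 0.2).
n = (2.802 × 0.252 / 0.171)² = 17.05
Round up: n = 18.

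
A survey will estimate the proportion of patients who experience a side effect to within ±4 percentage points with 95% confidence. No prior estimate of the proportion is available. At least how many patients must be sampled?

For a proportion with margin E = 0.04 at 95% confidence, z = 1.960.
With no prior estimate, use p = 0.5, which maximizes p(1−p) at 0.25.
n = 0.25 × (z/E)² = 0.25 × (1.960/0.04)² = 600.25
Round up: n = 601.

601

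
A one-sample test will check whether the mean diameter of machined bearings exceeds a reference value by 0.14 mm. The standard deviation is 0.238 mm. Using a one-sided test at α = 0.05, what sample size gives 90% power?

n = 25

For a one-sample z-test, n = ((z_α + z_β)·σ/δ)².
z_α = 1.645 (one-sided α = 0.05); z_β = 1.282 (power 90% → β = 0.1).
n = (2.927 × 0.238 / 0.14)² = 24.76
Round up: n = 25.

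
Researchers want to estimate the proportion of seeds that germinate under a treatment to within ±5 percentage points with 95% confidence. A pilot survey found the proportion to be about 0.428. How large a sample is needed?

377

For a proportion with margin E = 0.05 at 95% confidence, z = 1.960.
n = p̂(1−p̂)(z/E)² = 0.428 × 0.572 × (1.960/0.05)² = 376.19
Round up: n = 377.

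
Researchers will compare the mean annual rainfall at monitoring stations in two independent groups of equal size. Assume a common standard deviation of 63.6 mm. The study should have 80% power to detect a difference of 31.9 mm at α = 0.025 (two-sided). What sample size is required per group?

For two equal groups, n per group = 2·((z_{α/2} + z_β)·σ/δ)².
z_{α/2} = 2.241; z_β = 0.842 (power 80%).
n = 2 × (3.083 × 63.6 / 31.9)² = 2 × 37.78 = 75.56
Round up: n = 76 per group.

76 per group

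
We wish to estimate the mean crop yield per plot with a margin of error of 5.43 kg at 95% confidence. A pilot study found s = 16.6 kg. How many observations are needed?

For a mean, the margin of error is E = z·σ/√n, so n = (zσ/E)².
At 95% confidence, z = 1.960.
n = (1.960 × 16.6 / 5.43)² = 35.90
Round up: n = 36.

36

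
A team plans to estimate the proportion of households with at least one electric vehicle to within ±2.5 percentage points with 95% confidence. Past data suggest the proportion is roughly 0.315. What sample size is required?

1327

For a proportion with margin E = 0.025 at 95% confidence, z = 1.960.
n = p̂(1−p̂)(z/E)² = 0.315 × 0.685 × (1.960/0.025)² = 1326.27
Round up: n = 1327.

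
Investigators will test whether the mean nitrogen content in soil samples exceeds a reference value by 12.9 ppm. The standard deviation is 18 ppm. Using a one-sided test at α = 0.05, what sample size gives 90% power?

17

For a one-sample z-test, n = ((z_α + z_β)·σ/δ)².
z_α = 1.645 (one-sided α = 0.05); z_β = 1.282 (power 90% → β = 0.1).
n = (2.927 × 18 / 12.9)² = 16.68
Round up: n = 17.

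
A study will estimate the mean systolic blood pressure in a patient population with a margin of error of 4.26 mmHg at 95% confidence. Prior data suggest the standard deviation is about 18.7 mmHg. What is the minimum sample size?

75

For a mean, the margin of error is E = z·σ/√n, so n = (zσ/E)².
At 95% confidence, z = 1.960.
n = (1.960 × 18.7 / 4.26)² = 74.02
Round up: n = 75.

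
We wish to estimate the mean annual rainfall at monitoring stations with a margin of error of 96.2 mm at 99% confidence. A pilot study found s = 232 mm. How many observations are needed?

For a mean, the margin of error is E = z·σ/√n, so n = (zσ/E)².
At 99% confidence, z = 2.576.
n = (2.576 × 232 / 96.2)² = 38.59
Round up: n = 39.

39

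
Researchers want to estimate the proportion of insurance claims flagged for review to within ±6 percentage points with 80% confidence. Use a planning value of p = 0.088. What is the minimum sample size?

For a proportion with margin E = 0.06 at 80% confidence, z = 1.282.
n = p̂(1−p̂)(z/E)² = 0.088 × 0.912 × (1.282/0.06)² = 36.64
Round up: n = 37.

37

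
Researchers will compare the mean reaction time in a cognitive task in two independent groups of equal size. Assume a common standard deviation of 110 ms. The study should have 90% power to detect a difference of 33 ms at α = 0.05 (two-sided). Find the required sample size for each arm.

234 per group

For two equal groups, n per group = 2·((z_{α/2} + z_β)·σ/δ)².
z_{α/2} = 1.960; z_β = 1.282 (power 90%).
n = 2 × (3.242 × 110 / 33)² = 2 × 116.78 = 233.56
Round up: n = 234 per group.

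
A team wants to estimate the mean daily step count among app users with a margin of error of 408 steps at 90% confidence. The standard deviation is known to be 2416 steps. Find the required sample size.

95

For a mean, the margin of error is E = z·σ/√n, so n = (zσ/E)².
At 90% confidence, z = 1.645.
n = (1.645 × 2416 / 408)² = 94.89
Round up: n = 95.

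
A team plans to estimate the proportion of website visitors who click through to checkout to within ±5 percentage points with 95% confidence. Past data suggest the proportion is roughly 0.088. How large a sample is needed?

For a proportion with margin E = 0.05 at 95% confidence, z = 1.960.
n = p̂(1−p̂)(z/E)² = 0.088 × 0.912 × (1.960/0.05)² = 123.32
Round up: n = 124.

124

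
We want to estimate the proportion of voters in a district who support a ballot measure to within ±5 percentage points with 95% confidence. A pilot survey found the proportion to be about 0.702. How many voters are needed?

n = 322

For a proportion with margin E = 0.05 at 95% confidence, z = 1.960.
n = p̂(1−p̂)(z/E)² = 0.702 × 0.298 × (1.960/0.05)² = 321.46
Round up: n = 322.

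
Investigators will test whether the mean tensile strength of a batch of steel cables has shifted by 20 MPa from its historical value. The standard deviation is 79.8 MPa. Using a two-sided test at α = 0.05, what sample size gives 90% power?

n = 168

For a one-sample z-test, n = ((z_{α/2} + z_β)·σ/δ)².
z_{α/2} = 1.960 (two-sided α = 0.05); z_β = 1.282 (power 90% → β = 0.1).
n = (3.242 × 79.8 / 20)² = 167.33
Round up: n = 168.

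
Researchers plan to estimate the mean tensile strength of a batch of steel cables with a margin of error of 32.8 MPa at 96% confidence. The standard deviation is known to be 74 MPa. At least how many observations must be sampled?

For a mean, the margin of error is E = z·σ/√n, so n = (zσ/E)².
At 96% confidence, z = 2.054.
n = (2.054 × 74 / 32.8)² = 21.47
Round up: n = 22.

22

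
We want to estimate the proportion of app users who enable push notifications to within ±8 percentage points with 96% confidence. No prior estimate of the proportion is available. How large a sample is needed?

For a proportion with margin E = 0.08 at 96% confidence, z = 2.054.
With no prior estimate, use p = 0.5, which maximizes p(1−p) at 0.25.
n = 0.25 × (z/E)² = 0.25 × (2.054/0.08)² = 164.80
Round up: n = 165.

n = 165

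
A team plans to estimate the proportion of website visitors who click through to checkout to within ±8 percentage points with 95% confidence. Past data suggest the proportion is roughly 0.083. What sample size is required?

46

For a proportion with margin E = 0.08 at 95% confidence, z = 1.960.
n = p̂(1−p̂)(z/E)² = 0.083 × 0.917 × (1.960/0.08)² = 45.69
Round up: n = 46.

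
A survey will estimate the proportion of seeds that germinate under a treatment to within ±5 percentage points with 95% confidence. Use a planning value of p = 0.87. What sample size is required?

174

For a proportion with margin E = 0.05 at 95% confidence, z = 1.960.
n = p̂(1−p̂)(z/E)² = 0.87 × 0.13 × (1.960/0.05)² = 173.79
Round up: n = 174.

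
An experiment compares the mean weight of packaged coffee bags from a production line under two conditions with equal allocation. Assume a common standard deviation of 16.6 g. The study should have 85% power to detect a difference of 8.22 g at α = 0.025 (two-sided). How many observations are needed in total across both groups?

For two equal groups, n per group = 2·((z_{α/2} + z_β)·σ/δ)².
z_{α/2} = 2.241; z_β = 1.036 (power 85%).
n = 2 × (3.277 × 16.6 / 8.22)² = 2 × 43.80 = 87.60
Round up: n = 88 per group.
Total across both groups: 2 × 88 = 176.

176 total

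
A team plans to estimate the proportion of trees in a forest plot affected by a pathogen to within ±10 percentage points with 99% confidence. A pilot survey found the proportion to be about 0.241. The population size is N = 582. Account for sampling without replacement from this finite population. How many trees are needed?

101

For a proportion with margin E = 0.1 at 99% confidence, z = 2.576.
n = p̂(1−p̂)(z/E)² = 0.241 × 0.759 × (2.576/0.1)² = 121.38 — call this n₀.
Finite-population correction with N = 582: n = n₀ / (1 + (n₀−1)/N) = 121.38 / 1.207 = 100.56
Round up: n = 101.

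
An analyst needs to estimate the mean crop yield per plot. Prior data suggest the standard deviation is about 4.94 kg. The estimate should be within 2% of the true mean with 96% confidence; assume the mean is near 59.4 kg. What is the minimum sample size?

For a mean, the margin of error is E = z·σ/√n, so n = (zσ/E)².
At 96% confidence, z = 2.054.
E = 2% of 59.4 = 1.188 kg.
n = (2.054 × 4.94 / 1.188)² = 72.95
Round up: n = 73.

73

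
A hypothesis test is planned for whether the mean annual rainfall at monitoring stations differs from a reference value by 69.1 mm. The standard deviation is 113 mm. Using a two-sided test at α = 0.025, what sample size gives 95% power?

For a one-sample z-test, n = ((z_{α/2} + z_β)·σ/δ)².
z_{α/2} = 2.241 (two-sided α = 0.025); z_β = 1.645 (power 95% → β = 0.05).
n = (3.886 × 113 / 69.1)² = 40.38
Round up: n = 41.

n = 41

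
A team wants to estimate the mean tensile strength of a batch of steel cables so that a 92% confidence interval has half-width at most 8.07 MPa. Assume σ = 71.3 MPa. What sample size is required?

240

For a mean, the margin of error is E = z·σ/√n, so n = (zσ/E)².
At 92% confidence, z = 1.751.
n = (1.751 × 71.3 / 8.07)² = 239.33
Round up: n = 240.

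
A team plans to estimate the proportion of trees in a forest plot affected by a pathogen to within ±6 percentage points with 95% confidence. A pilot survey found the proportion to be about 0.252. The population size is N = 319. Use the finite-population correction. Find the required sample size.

For a proportion with margin E = 0.06 at 95% confidence, z = 1.960.
n = p̂(1−p̂)(z/E)² = 0.252 × 0.748 × (1.960/0.06)² = 201.15 — call this n₀.
Finite-population correction with N = 319: n = n₀ / (1 + (n₀−1)/N) = 201.15 / 1.627 = 123.63
Round up: n = 124.

124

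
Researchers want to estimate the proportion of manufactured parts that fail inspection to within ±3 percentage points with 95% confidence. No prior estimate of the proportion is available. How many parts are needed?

For a proportion with margin E = 0.03 at 95% confidence, z = 1.960.
With no prior estimate, use p = 0.5, which maximizes p(1−p) at 0.25.
n = 0.25 × (z/E)² = 0.25 × (1.960/0.03)² = 1067.11
Round up: n = 1068.

1068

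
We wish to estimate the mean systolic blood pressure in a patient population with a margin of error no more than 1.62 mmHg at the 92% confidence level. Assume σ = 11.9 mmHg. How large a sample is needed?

For a mean, the margin of error is E = z·σ/√n, so n = (zσ/E)².
At 92% confidence, z = 1.751.
n = (1.751 × 11.9 / 1.62)² = 165.44
Round up: n = 166.

166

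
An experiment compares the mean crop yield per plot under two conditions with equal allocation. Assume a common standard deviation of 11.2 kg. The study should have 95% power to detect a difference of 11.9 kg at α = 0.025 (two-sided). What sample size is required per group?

For two equal groups, n per group = 2·((z_{α/2} + z_β)·σ/δ)².
z_{α/2} = 2.241; z_β = 1.645 (power 95%).
n = 2 × (3.886 × 11.2 / 11.9)² = 2 × 13.38 = 26.76
Round up: n = 27 per group.

27 per group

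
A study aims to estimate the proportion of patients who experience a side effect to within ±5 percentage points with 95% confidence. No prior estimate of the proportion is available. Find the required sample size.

385

For a proportion with margin E = 0.05 at 95% confidence, z = 1.960.
With no prior estimate, use p = 0.5, which maximizes p(1−p) at 0.25.
n = 0.25 × (z/E)² = 0.25 × (1.960/0.05)² = 384.16
Round up: n = 385.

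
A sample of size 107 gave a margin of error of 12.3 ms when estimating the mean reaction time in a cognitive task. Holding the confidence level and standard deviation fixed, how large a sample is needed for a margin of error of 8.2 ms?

Margin of error scales as 1/√n, so n₂ = n₁·(E₁/E₂)².
n₂ = 107 × (12.3/8.2)² = 107 × 2.25 = 240.75
Round up: n₂ = 241.

241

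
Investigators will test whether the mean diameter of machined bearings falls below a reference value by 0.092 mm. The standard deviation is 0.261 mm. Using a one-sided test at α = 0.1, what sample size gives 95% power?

For a one-sample z-test, n = ((z_α + z_β)·σ/δ)².
z_α = 1.282 (one-sided α = 0.1); z_β = 1.645 (power 95% → β = 0.05).
n = (2.927 × 0.261 / 0.092)² = 68.95
Round up: n = 69.

n = 69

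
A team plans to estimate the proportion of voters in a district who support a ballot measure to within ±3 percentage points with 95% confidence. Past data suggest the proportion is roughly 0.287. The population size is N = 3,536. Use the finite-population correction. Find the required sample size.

For a proportion with margin E = 0.03 at 95% confidence, z = 1.960.
n = p̂(1−p̂)(z/E)² = 0.287 × 0.713 × (1.960/0.03)² = 873.46 — call this n₀.
Finite-population correction with N = 3,536: n = n₀ / (1 + (n₀−1)/N) = 873.46 / 1.247 = 700.45
Round up: n = 701.

n = 701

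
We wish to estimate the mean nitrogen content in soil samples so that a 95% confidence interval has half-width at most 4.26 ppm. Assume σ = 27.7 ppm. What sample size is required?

163

For a mean, the margin of error is E = z·σ/√n, so n = (zσ/E)².
At 95% confidence, z = 1.960.
n = (1.960 × 27.7 / 4.26)² = 162.42
Round up: n = 163.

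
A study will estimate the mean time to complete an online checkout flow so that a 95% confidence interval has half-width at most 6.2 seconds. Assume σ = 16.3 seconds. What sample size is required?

27

For a mean, the margin of error is E = z·σ/√n, so n = (zσ/E)².
At 95% confidence, z = 1.960.
n = (1.960 × 16.3 / 6.2)² = 26.55
Round up: n = 27.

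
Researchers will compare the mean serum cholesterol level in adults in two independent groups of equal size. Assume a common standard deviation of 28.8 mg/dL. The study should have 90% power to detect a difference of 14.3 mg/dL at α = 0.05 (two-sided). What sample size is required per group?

86 per group

For two equal groups, n per group = 2·((z_{α/2} + z_β)·σ/δ)².
z_{α/2} = 1.960; z_β = 1.282 (power 90%).
n = 2 × (3.242 × 28.8 / 14.3)² = 2 × 42.63 = 85.26
Round up: n = 86 per group.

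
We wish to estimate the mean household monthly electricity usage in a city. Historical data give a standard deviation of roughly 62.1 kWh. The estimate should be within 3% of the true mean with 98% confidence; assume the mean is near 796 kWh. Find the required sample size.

For a mean, the margin of error is E = z·σ/√n, so n = (zσ/E)².
At 98% confidence, z = 2.326.
E = 3% of 796 = 23.88 kWh.
n = (2.326 × 62.1 / 23.88)² = 36.59
Round up: n = 37.

n = 37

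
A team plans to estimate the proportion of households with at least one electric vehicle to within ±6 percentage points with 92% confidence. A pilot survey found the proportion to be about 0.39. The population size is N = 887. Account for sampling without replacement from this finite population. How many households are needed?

For a proportion with margin E = 0.06 at 92% confidence, z = 1.751.
n = p̂(1−p̂)(z/E)² = 0.39 × 0.61 × (1.751/0.06)² = 202.61 — call this n₀.
Finite-population correction with N = 887: n = n₀ / (1 + (n₀−1)/N) = 202.61 / 1.227 = 165.13
Round up: n = 166.

n = 166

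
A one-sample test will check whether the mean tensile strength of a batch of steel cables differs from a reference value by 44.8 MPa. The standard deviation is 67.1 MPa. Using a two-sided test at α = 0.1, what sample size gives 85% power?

17

For a one-sample z-test, n = ((z_{α/2} + z_β)·σ/δ)².
z_{α/2} = 1.645 (two-sided α = 0.1); z_β = 1.036 (power 85% → β = 0.15).
n = (2.681 × 67.1 / 44.8)² = 16.12
Round up: n = 17.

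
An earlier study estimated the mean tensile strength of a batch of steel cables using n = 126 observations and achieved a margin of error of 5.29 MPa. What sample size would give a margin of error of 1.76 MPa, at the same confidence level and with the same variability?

Margin of error scales as 1/√n, so n₂ = n₁·(E₁/E₂)².
n₂ = 126 × (5.29/1.76)² = 126 × 9.034 = 1138.28
Round up: n₂ = 1139.

1139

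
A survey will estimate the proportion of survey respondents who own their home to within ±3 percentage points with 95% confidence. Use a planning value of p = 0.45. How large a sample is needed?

1057

For a proportion with margin E = 0.03 at 95% confidence, z = 1.960.
n = p̂(1−p̂)(z/E)² = 0.45 × 0.55 × (1.960/0.03)² = 1056.44
Round up: n = 1057.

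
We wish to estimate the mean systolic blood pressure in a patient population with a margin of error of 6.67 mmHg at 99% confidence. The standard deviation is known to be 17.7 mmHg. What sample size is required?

For a mean, the margin of error is E = z·σ/√n, so n = (zσ/E)².
At 99% confidence, z = 2.576.
n = (2.576 × 17.7 / 6.67)² = 46.73
Round up: n = 47.

47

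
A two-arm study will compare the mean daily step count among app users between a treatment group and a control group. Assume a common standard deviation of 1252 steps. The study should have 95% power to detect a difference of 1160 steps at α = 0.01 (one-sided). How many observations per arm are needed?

For two equal groups, n per group = 2·((z_α + z_β)·σ/δ)².
z_α = 2.326; z_β = 1.645 (power 95%).
n = 2 × (3.971 × 1252 / 1160)² = 2 × 18.37 = 36.74
Round up: n = 37 per group.

37 per group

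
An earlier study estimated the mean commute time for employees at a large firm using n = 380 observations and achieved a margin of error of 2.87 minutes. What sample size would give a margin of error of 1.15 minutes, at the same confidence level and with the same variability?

Margin of error scales as 1/√n, so n₂ = n₁·(E₁/E₂)².
n₂ = 380 × (2.87/1.15)² = 380 × 6.228 = 2366.64
Round up: n₂ = 2367.

n = 2367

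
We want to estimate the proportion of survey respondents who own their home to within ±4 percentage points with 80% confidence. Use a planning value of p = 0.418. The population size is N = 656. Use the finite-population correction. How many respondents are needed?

n = 182

For a proportion with margin E = 0.04 at 80% confidence, z = 1.282.
n = p̂(1−p̂)(z/E)² = 0.418 × 0.582 × (1.282/0.04)² = 249.89 — call this n₀.
Finite-population correction with N = 656: n = n₀ / (1 + (n₀−1)/N) = 249.89 / 1.379 = 181.21
Round up: n = 182.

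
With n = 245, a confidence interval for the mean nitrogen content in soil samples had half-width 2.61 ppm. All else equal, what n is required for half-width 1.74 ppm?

Margin of error scales as 1/√n, so n₂ = n₁·(E₁/E₂)².
n₂ = 245 × (2.61/1.74)² = 245 × 2.25 = 551.25
Round up: n₂ = 552.

552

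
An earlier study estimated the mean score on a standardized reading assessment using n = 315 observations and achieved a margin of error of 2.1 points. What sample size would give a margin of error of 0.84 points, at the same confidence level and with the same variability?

n = 1969

Margin of error scales as 1/√n, so n₂ = n₁·(E₁/E₂)².
n₂ = 315 × (2.1/0.84)² = 315 × 6.25 = 1968.75
Round up: n₂ = 1969.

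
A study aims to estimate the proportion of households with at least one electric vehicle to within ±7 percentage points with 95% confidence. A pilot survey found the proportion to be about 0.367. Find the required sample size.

183

For a proportion with margin E = 0.07 at 95% confidence, z = 1.960.
n = p̂(1−p̂)(z/E)² = 0.367 × 0.633 × (1.960/0.07)² = 182.13
Round up: n = 183.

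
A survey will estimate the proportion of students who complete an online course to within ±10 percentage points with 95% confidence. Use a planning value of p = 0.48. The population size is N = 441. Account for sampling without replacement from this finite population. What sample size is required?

For a proportion with margin E = 0.1 at 95% confidence, z = 1.960.
n = p̂(1−p̂)(z/E)² = 0.48 × 0.52 × (1.960/0.1)² = 95.89 — call this n₀.
Finite-population correction with N = 441: n = n₀ / (1 + (n₀−1)/N) = 95.89 / 1.215 = 78.92
Round up: n = 79.

n = 79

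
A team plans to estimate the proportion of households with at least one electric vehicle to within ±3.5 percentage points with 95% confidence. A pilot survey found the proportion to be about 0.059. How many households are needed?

For a proportion with margin E = 0.035 at 95% confidence, z = 1.960.
n = p̂(1−p̂)(z/E)² = 0.059 × 0.941 × (1.960/0.035)² = 174.11
Round up: n = 175.

175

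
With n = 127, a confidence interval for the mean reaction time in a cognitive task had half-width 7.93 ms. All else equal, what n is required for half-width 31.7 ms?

Margin of error scales as 1/√n, so n₂ = n₁·(E₁/E₂)².
n₂ = 127 × (7.93/31.7)² = 127 × 0.06258 = 7.95
Round up: n₂ = 8.

8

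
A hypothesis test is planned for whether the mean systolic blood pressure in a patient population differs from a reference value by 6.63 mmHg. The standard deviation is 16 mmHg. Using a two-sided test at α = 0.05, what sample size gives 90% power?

n = 62

For a one-sample z-test, n = ((z_{α/2} + z_β)·σ/δ)².
z_{α/2} = 1.960 (two-sided α = 0.05); z_β = 1.282 (power 90% → β = 0.1).
n = (3.242 × 16 / 6.63)² = 61.21
Round up: n = 62.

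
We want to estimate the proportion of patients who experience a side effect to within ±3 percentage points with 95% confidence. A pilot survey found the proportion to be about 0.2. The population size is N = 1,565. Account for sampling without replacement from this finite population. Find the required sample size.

For a proportion with margin E = 0.03 at 95% confidence, z = 1.960.
n = p̂(1−p̂)(z/E)² = 0.2 × 0.8 × (1.960/0.03)² = 682.95 — call this n₀.
Finite-population correction with N = 1,565: n = n₀ / (1 + (n₀−1)/N) = 682.95 / 1.436 = 475.59
Round up: n = 476.

476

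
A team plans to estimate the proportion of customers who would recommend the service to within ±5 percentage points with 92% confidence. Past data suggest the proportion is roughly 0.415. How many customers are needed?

298

For a proportion with margin E = 0.05 at 92% confidence, z = 1.751.
n = p̂(1−p̂)(z/E)² = 0.415 × 0.585 × (1.751/0.05)² = 297.74
Round up: n = 298.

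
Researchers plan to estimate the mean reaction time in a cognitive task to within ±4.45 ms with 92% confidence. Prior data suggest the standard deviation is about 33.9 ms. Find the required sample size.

178

For a mean, the margin of error is E = z·σ/√n, so n = (zσ/E)².
At 92% confidence, z = 1.751.
n = (1.751 × 33.9 / 4.45)² = 177.93
Round up: n = 178.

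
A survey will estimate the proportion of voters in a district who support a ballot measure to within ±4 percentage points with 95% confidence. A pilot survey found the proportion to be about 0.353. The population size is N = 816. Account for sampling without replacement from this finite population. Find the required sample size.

For a proportion with margin E = 0.04 at 95% confidence, z = 1.960.
n = p̂(1−p̂)(z/E)² = 0.353 × 0.647 × (1.960/0.04)² = 548.37 — call this n₀.
Finite-population correction with N = 816: n = n₀ / (1 + (n₀−1)/N) = 548.37 / 1.671 = 328.17
Round up: n = 329.

329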